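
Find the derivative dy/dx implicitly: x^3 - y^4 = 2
Take d/dx of both sides. Since y is implicitly a function of x, the chain rule attaches a y' = dy/dx factor whenever we differentiate through y.

Set F(x, y) = (left side) − (right side), so the curve is F = 0. Differentiating each term of F:
  d/dx[x^3] = 3x^2
  d/dx[-y^4] = -4y^3·y'
  d/dx[-2] = 0

Collecting, the y'-free part is the partial derivative in x and the y' coefficient is the partial derivative in y:
  ∂F/∂x = 3x^2
  ∂F/∂y = -4y^3

so d/dx[F(x, y(x))] = ∂F/∂x + (∂F/∂y)·y' = 0. Rearranging,
  dy/dx = -(∂F/∂x)/(∂F/∂y) = -(3x^2)/(-4y^3) = 3x^2/(4y^3)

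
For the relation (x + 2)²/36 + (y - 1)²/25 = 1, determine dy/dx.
Take d/dx of both sides. Since y is implicitly a function of x, the chain rule attaches a y' = dy/dx factor whenever we differentiate through y.

Set F(x, y) = (left side) − (right side), so the curve is F = 0. Differentiating each term of F:
  d/dx[(x + 2)^2/36] = x/18 + 1/9
  d/dx[(y - 1)^2/25] = 2·y'(y - 1)/25
  d/dx[-1] = 0

Collecting, the y'-free part is the partial derivative in x and the y' coefficient is the partial derivative in y:
  ∂F/∂x = x/18 + 1/9
  ∂F/∂y = 2y/25 - 2/25

so d/dx[F(x, y(x))] = ∂F/∂x + (∂F/∂y)·y' = 0. Rearranging,
  dy/dx = -(∂F/∂x)/(∂F/∂y) = -(x/18 + 1/9)/(2y/25 - 2/25)
        = -((x + 2)/18)/(2(y - 1)/25) = 25(-x - 2)/(36(y - 1))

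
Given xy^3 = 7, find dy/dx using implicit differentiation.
Differentiate both sides with respect to x, treating y as y(x). By the chain rule, any term containing y contributes a factor of y' = dy/dx when we differentiate it.

Move every term to one side and write the relation as F(x, y) = 0. Term by term,
  d/dx[xy^3] = 3xy^2·y' + y^3
  d/dx[-7] = 0

The pieces without y' make up ∂F/∂x and the coefficient of y' is ∂F/∂y:
  ∂F/∂x = y^3,
  ∂F/∂y = 3xy^2.

Since d/dx[F] = ∂F/∂x + (∂F/∂y)·y' = 0, solve for y':
  (∂F/∂y)·y' = -∂F/∂x
  dy/dx = -(∂F/∂x)/(∂F/∂y) = -(y^3)/(3xy^2) = -y/(3x)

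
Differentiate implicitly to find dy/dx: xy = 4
Differentiate both sides with respect to x, treating y as y(x). By the chain rule, any term containing y contributes a factor of y' = dy/dx when we differentiate it.

Move every term to one side and write the relation as F(x, y) = 0. Term by term,
  d/dx[xy] = x·y' + y
  d/dx[-4] = 0

The pieces without y' make up ∂F/∂x and the coefficient of y' is ∂F/∂y:
  ∂F/∂x = y,
  ∂F/∂y = x.

Since d/dx[F] = ∂F/∂x + (∂F/∂y)·y' = 0, solve for y':
  (∂F/∂y)·y' = -∂F/∂x
  dy/dx = -(∂F/∂x)/(∂F/∂y) = -(y)/(x) = -y/x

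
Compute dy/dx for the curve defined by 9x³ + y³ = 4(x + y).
Differentiate both sides with respect to x, treating y as y(x). By the chain rule, any term containing y contributes a factor of y' = dy/dx when we differentiate it.

Move every term to one side and write the relation as F(x, y) = 0. Term by term,
  d/dx[9x^3] = 27x^2
  d/dx[-4x] = -4
  d/dx[y^3] = 3y^2·y'
  d/dx[-4y] = -4·y'

The pieces without y' make up ∂F/∂x and the coefficient of y' is ∂F/∂y:
  ∂F/∂x = 27x^2 - 4,
  ∂F/∂y = 3y^2 - 4.

Since d/dx[F] = ∂F/∂x + (∂F/∂y)·y' = 0, solve for y':
  (∂F/∂y)·y' = -∂F/∂x
  dy/dx = -(∂F/∂x)/(∂F/∂y) = -(27x^2 - 4)/(3y^2 - 4) = (4 - 27x^2)/(3y^2 - 4)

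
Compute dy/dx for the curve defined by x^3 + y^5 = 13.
Differentiate both sides with respect to x, treating y as y(x). By the chain rule, any term containing y contributes a factor of y' = dy/dx when we differentiate it.

Move every term to one side and write the relation as F(x, y) = 0. Term by term,
  d/dx[x^3] = 3x^2
  d/dx[y^5] = 5y^4·y'
  d/dx[-13] = 0

The pieces without y' make up ∂F/∂x and the coefficient of y' is ∂F/∂y:
  ∂F/∂x = 3x^2,
  ∂F/∂y = 5y^4.

Since d/dx[F] = ∂F/∂x + (∂F/∂y)·y' = 0, solve for y':
  (∂F/∂y)·y' = -∂F/∂x
  dy/dx = -(∂F/∂x)/(∂F/∂y) = -(3x^2)/(5y^4) = -3x^2/(5y^4)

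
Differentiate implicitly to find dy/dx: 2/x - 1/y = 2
Differentiate the relation implicitly: treat y = y(x) and apply the chain rule, so every y-derivative picks up a y' = dy/dx factor.

With everything moved to the left-hand side, differentiate term by term:
  d/dx[-1/y] = y'/y^2
  d/dx[2/x] = -2/x^2
  d/dx[-2] = 0

Separating the contributions that come from x directly and those that come through y:
  without y':      -2/x^2
  multiplying y':  y^(-2)

so (-2/x^2) + (y^(-2))·y' = 0, and therefore
  dy/dx = -(-2/x^2)/(y^(-2)) = 2y^2/x^2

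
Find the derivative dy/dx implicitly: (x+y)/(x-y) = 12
Differentiate both sides with respect to x, treating y as y(x). By the chain rule, any term containing y contributes a factor of y' = dy/dx when we differentiate it.

Move every term to one side and write the relation as F(x, y) = 0. Term by term,
  d/dx[(x + y)/(x - y)] = (y' + 1)/(x - y) + (x + y)(y' - 1)/(x - y)^2
  d/dx[-12] = 0

The pieces without y' make up ∂F/∂x and the coefficient of y' is ∂F/∂y:
  ∂F/∂x = 1/(x - y) - (x + y)/(x - y)^2,
  ∂F/∂y = 1/(x - y) + (x + y)/(x - y)^2.

Since d/dx[F] = ∂F/∂x + (∂F/∂y)·y' = 0, solve for y':
  (∂F/∂y)·y' = -∂F/∂x
  dy/dx = -(∂F/∂x)/(∂F/∂y) = -(1/(x - y) - (x + y)/(x - y)^2)/(1/(x - y) + (x + y)/(x - y)^2)
        = -(-2y/(x - y)^2)/(2x/(x - y)^2) = y/x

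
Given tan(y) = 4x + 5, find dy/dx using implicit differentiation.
Take d/dx of both sides. Since y is implicitly a function of x, the chain rule attaches a y' = dy/dx factor whenever we differentiate through y.

Set F(x, y) = (left side) − (right side), so the curve is F = 0. Differentiating each term of F:
  d/dx[-4x] = -4
  d/dx[tan(y)] = y'(tan(y)^2 + 1)
  d/dx[-5] = 0

Collecting, the y'-free part is the partial derivative in x and the y' coefficient is the partial derivative in y:
  ∂F/∂x = -4
  ∂F/∂y = tan(y)^2 + 1

so d/dx[F(x, y(x))] = ∂F/∂x + (∂F/∂y)·y' = 0. Rearranging,
  dy/dx = -(∂F/∂x)/(∂F/∂y) = -(-4)/(tan(y)^2 + 1) = 4cos(y)^2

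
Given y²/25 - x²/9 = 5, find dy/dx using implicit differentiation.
Apply d/dx to both sides, remembering that y depends on x. Each occurrence of y therefore brings in a y' = dy/dx via the chain rule.

With F(x, y) equal to the left-hand side minus the right, differentiate F term by term:
  d/dx[-x^2/9] = -2x/9
  d/dx[y^2/25] = 2y·y'/25
  d/dx[-5] = 0
Adding these up, d/dx[F] = 0 becomes
  (-2x/9) + (2y/25)·y' = 0,
so isolating y',
  dy/dx = -(-2x/9)/(2y/25) = 25x/(9y)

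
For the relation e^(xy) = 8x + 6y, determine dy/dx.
Take d/dx of both sides. Since y is implicitly a function of x, the chain rule attaches a y' = dy/dx factor whenever we differentiate through y.

Set F(x, y) = (left side) − (right side), so the curve is F = 0. Differentiating each term of F:
  d/dx[-8x] = -8
  d/dx[-6y] = -6·y'
  d/dx[e^(xy)] = (x·y' + y)·e^(xy)

Collecting, the y'-free part is the partial derivative in x and the y' coefficient is the partial derivative in y:
  ∂F/∂x = y·e^(xy) - 8
  ∂F/∂y = x·e^(xy) - 6

so d/dx[F(x, y(x))] = ∂F/∂x + (∂F/∂y)·y' = 0. Rearranging,
  dy/dx = -(∂F/∂x)/(∂F/∂y) = -(y·e^(xy) - 8)/(x·e^(xy) - 6) = (-y·e^(xy) + 8)/(x·e^(xy) - 6)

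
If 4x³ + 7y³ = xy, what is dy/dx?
Take d/dx of both sides. Since y is implicitly a function of x, the chain rule attaches a y' = dy/dx factor whenever we differentiate through y.

Set F(x, y) = (left side) − (right side), so the curve is F = 0. Differentiating each term of F:
  d/dx[4x^3] = 12x^2
  d/dx[-xy] = -x·y' - y
  d/dx[7y^3] = 21y^2·y'

Collecting, the y'-free part is the partial derivative in x and the y' coefficient is the partial derivative in y:
  ∂F/∂x = 12x^2 - y
  ∂F/∂y = -x + 21y^2

so d/dx[F(x, y(x))] = ∂F/∂x + (∂F/∂y)·y' = 0. Rearranging,
  dy/dx = -(∂F/∂x)/(∂F/∂y) = -(12x^2 - y)/(-x + 21y^2) = (12x^2 - y)/(x - 21y^2)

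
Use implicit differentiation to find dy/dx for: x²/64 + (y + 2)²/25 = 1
Take d/dx of both sides. Since y is implicitly a function of x, the chain rule attaches a y' = dy/dx factor whenever we differentiate through y.

Set F(x, y) = (left side) − (right side), so the curve is F = 0. Differentiating each term of F:
  d/dx[x^2/64] = x/32
  d/dx[(y + 2)^2/25] = 2·y'(y + 2)/25
  d/dx[-1] = 0

Collecting, the y'-free part is the partial derivative in x and the y' coefficient is the partial derivative in y:
  ∂F/∂x = x/32
  ∂F/∂y = 2y/25 + 4/25

so d/dx[F(x, y(x))] = ∂F/∂x + (∂F/∂y)·y' = 0. Rearranging,
  dy/dx = -(∂F/∂x)/(∂F/∂y) = -(x/32)/(2y/25 + 4/25)
        = -(x/32)/(2(y + 2)/25) = -25x/(64y + 128)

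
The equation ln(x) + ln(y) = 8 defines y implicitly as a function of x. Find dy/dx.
Apply d/dx to both sides, remembering that y depends on x. Each occurrence of y therefore brings in a y' = dy/dx via the chain rule.

With F(x, y) equal to the left-hand side minus the right, differentiate F term by term:
  d/dx[ln(x)] = 1/x
  d/dx[ln(y)] = y'/y
  d/dx[-8] = 0
Adding these up, d/dx[F] = 0 becomes
  (1/x) + (1/y)·y' = 0,
so isolating y',
  dy/dx = -(1/x)/(1/y) = -y/x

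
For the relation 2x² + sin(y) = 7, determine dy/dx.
Differentiate both sides with respect to x, treating y as y(x). By the chain rule, any term containing y contributes a factor of y' = dy/dx when we differentiate it.

Move every term to one side and write the relation as F(x, y) = 0. Term by term,
  d/dx[2x^2] = 4x
  d/dx[sin(y)] = y'·cos(y)
  d/dx[-7] = 0

The pieces without y' make up ∂F/∂x and the coefficient of y' is ∂F/∂y:
  ∂F/∂x = 4x,
  ∂F/∂y = cos(y).

Since d/dx[F] = ∂F/∂x + (∂F/∂y)·y' = 0, solve for y':
  (∂F/∂y)·y' = -∂F/∂x
  dy/dx = -(∂F/∂x)/(∂F/∂y) = -(4x)/(cos(y)) = -4x/cos(y)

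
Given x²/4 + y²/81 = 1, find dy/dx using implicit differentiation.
Apply d/dx to both sides, remembering that y depends on x. Each occurrence of y therefore brings in a y' = dy/dx via the chain rule.

With F(x, y) equal to the left-hand side minus the right, differentiate F term by term:
  d/dx[x^2/4] = x/2
  d/dx[y^2/81] = 2y·y'/81
  d/dx[-1] = 0
Adding these up, d/dx[F] = 0 becomes
  (x/2) + (2y/81)·y' = 0,
so isolating y',
  dy/dx = -(x/2)/(2y/81) = -81x/(4y)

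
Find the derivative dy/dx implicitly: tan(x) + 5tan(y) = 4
Take d/dx of both sides. Since y is implicitly a function of x, the chain rule attaches a y' = dy/dx factor whenever we differentiate through y.

Set F(x, y) = (left side) − (right side), so the curve is F = 0. Differentiating each term of F:
  d/dx[tan(x)] = tan(x)^2 + 1
  d/dx[5tan(y)] = 5·y'(tan(y)^2 + 1)
  d/dx[-4] = 0

Collecting, the y'-free part is the partial derivative in x and the y' coefficient is the partial derivative in y:
  ∂F/∂x = tan(x)^2 + 1
  ∂F/∂y = 5tan(y)^2 + 5

so d/dx[F(x, y(x))] = ∂F/∂x + (∂F/∂y)·y' = 0. Rearranging,
  dy/dx = -(∂F/∂x)/(∂F/∂y) = -(tan(x)^2 + 1)/(5tan(y)^2 + 5) = -cos(y)^2/(5cos(x)^2)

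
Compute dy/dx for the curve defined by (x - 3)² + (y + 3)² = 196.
Take d/dx of both sides. Since y is implicitly a function of x, the chain rule attaches a y' = dy/dx factor whenever we differentiate through y.

Set F(x, y) = (left side) − (right side), so the curve is F = 0. Differentiating each term of F:
  d/dx[(x - 3)^2] = 2x - 6
  d/dx[(y + 3)^2] = 2·y'(y + 3)
  d/dx[-196] = 0

Collecting, the y'-free part is the partial derivative in x and the y' coefficient is the partial derivative in y:
  ∂F/∂x = 2x - 6
  ∂F/∂y = 2y + 6

so d/dx[F(x, y(x))] = ∂F/∂x + (∂F/∂y)·y' = 0. Rearranging,
  dy/dx = -(∂F/∂x)/(∂F/∂y) = -(2x - 6)/(2y + 6) = (3 - x)/(y + 3)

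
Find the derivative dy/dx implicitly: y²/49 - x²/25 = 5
Differentiate the relation implicitly: treat y = y(x) and apply the chain rule, so every y-derivative picks up a y' = dy/dx factor.

With everything moved to the left-hand side, differentiate term by term:
  d/dx[-x^2/25] = -2x/25
  d/dx[y^2/49] = 2y·y'/49
  d/dx[-5] = 0

Separating the contributions that come from x directly and those that come through y:
  without y':      -2x/25
  multiplying y':  2y/49

so (-2x/25) + (2y/49)·y' = 0, and therefore
  dy/dx = -(-2x/25)/(2y/49) = 49x/(25y)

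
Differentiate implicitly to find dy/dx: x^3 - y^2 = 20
Differentiate the relation implicitly: treat y = y(x) and apply the chain rule, so every y-derivative picks up a y' = dy/dx factor.

With everything moved to the left-hand side, differentiate term by term:
  d/dx[x^3] = 3x^2
  d/dx[-y^2] = -2y·y'
  d/dx[-20] = 0

Separating the contributions that come from x directly and those that come through y:
  without y':      3x^2
  multiplying y':  -2y

so (3x^2) + (-2y)·y' = 0, and therefore
  dy/dx = -(3x^2)/(-2y) = 3x^2/(2y)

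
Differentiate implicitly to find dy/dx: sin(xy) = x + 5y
Take d/dx of both sides. Since y is implicitly a function of x, the chain rule attaches a y' = dy/dx factor whenever we differentiate through y.

Set F(x, y) = (left side) − (right side), so the curve is F = 0. Differentiating each term of F:
  d/dx[-x] = -1
  d/dx[-5y] = -5·y'
  d/dx[sin(xy)] = (x·y' + y)·cos(xy)

Collecting, the y'-free part is the partial derivative in x and the y' coefficient is the partial derivative in y:
  ∂F/∂x = y·cos(xy) - 1
  ∂F/∂y = x·cos(xy) - 5

so d/dx[F(x, y(x))] = ∂F/∂x + (∂F/∂y)·y' = 0. Rearranging,
  dy/dx = -(∂F/∂x)/(∂F/∂y) = -(y·cos(xy) - 1)/(x·cos(xy) - 5) = (-y·cos(xy) + 1)/(x·cos(xy) - 5)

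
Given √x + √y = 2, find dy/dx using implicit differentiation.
Apply d/dx to both sides, remembering that y depends on x. Each occurrence of y therefore brings in a y' = dy/dx via the chain rule.

With F(x, y) equal to the left-hand side minus the right, differentiate F term by term:
  d/dx[√(x)] = 1/(2√(x))
  d/dx[√(y)] = y'/(2√(y))
  d/dx[-2] = 0
Adding these up, d/dx[F] = 0 becomes
  (1/(2√(x))) + (1/(2√(y)))·y' = 0,
so isolating y',
  dy/dx = -(1/(2√(x)))/(1/(2√(y))) = -√(y)/√(x)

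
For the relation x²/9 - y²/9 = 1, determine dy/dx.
Differentiate both sides with respect to x, treating y as y(x). By the chain rule, any term containing y contributes a factor of y' = dy/dx when we differentiate it.

Move every term to one side and write the relation as F(x, y) = 0. Term by term,
  d/dx[x^2/9] = 2x/9
  d/dx[-y^2/9] = -2y·y'/9
  d/dx[-1] = 0

The pieces without y' make up ∂F/∂x and the coefficient of y' is ∂F/∂y:
  ∂F/∂x = 2x/9,
  ∂F/∂y = -2y/9.

Since d/dx[F] = ∂F/∂x + (∂F/∂y)·y' = 0, solve for y':
  (∂F/∂y)·y' = -∂F/∂x
  dy/dx = -(∂F/∂x)/(∂F/∂y) = -(2x/9)/(-2y/9) = x/y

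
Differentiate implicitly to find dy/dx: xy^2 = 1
Differentiate both sides with respect to x, treating y as y(x). By the chain rule, any term containing y contributes a factor of y' = dy/dx when we differentiate it.

Move every term to one side and write the relation as F(x, y) = 0. Term by term,
  d/dx[xy^2] = 2xy·y' + y^2
  d/dx[-1] = 0

The pieces without y' make up ∂F/∂x and the coefficient of y' is ∂F/∂y:
  ∂F/∂x = y^2,
  ∂F/∂y = 2xy.

Since d/dx[F] = ∂F/∂x + (∂F/∂y)·y' = 0, solve for y':
  (∂F/∂y)·y' = -∂F/∂x
  dy/dx = -(∂F/∂x)/(∂F/∂y) = -(y^2)/(2xy) = -y/(2x)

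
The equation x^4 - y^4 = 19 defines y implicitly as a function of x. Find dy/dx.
Take d/dx of both sides. Since y is implicitly a function of x, the chain rule attaches a y' = dy/dx factor whenever we differentiate through y.

Set F(x, y) = (left side) − (right side), so the curve is F = 0. Differentiating each term of F:
  d/dx[x^4] = 4x^3
  d/dx[-y^4] = -4y^3·y'
  d/dx[-19] = 0

Collecting, the y'-free part is the partial derivative in x and the y' coefficient is the partial derivative in y:
  ∂F/∂x = 4x^3
  ∂F/∂y = -4y^3

so d/dx[F(x, y(x))] = ∂F/∂x + (∂F/∂y)·y' = 0. Rearranging,
  dy/dx = -(∂F/∂x)/(∂F/∂y) = -(4x^3)/(-4y^3) = x^3/y^3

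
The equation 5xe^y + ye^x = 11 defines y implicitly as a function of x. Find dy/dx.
Apply d/dx to both sides, remembering that y depends on x. Each occurrence of y therefore brings in a y' = dy/dx via the chain rule.

With F(x, y) equal to the left-hand side minus the right, differentiate F term by term:
  d/dx[5x·e^(y)] = 5x·y'·e^(y) + 5e^(y)
  d/dx[y·e^(x)] = y·e^(x) + y'·e^(x)
  d/dx[-11] = 0
Adding these up, d/dx[F] = 0 becomes
  (y·e^(x) + 5e^(y)) + (5x·e^(y) + e^(x))·y' = 0,
so isolating y',
  dy/dx = -(y·e^(x) + 5e^(y))/(5x·e^(y) + e^(x)) = (-y·e^(x) - 5e^(y))/(5x·e^(y) + e^(x))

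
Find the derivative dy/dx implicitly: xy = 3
Differentiate the relation implicitly: treat y = y(x) and apply the chain rule, so every y-derivative picks up a y' = dy/dx factor.

With everything moved to the left-hand side, differentiate term by term:
  d/dx[xy] = x·y' + y
  d/dx[-3] = 0

Separating the contributions that come from x directly and those that come through y:
  without y':      y
  multiplying y':  x

so (y) + (x)·y' = 0, and therefore
  dy/dx = -(y)/(x) = -y/x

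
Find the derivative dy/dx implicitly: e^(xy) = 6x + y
Apply d/dx to both sides, remembering that y depends on x. Each occurrence of y therefore brings in a y' = dy/dx via the chain rule.

With F(x, y) equal to the left-hand side minus the right, differentiate F term by term:
  d/dx[-6x] = -6
  d/dx[-y] = -y'
  d/dx[e^(xy)] = (x·y' + y)·e^(xy)
Adding these up, d/dx[F] = 0 becomes
  (y·e^(xy) - 6) + (x·e^(xy) - 1)·y' = 0,
so isolating y',
  dy/dx = -(y·e^(xy) - 6)/(x·e^(xy) - 1) = (-y·e^(xy) + 6)/(x·e^(xy) - 1)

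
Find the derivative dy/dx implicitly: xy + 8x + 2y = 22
Apply d/dx to both sides, remembering that y depends on x. Each occurrence of y therefore brings in a y' = dy/dx via the chain rule.

With F(x, y) equal to the left-hand side minus the right, differentiate F term by term:
  d/dx[xy] = x·y' + y
  d/dx[8x] = 8
  d/dx[2y] = 2·y'
  d/dx[-22] = 0
Adding these up, d/dx[F] = 0 becomes
  (y + 8) + (x + 2)·y' = 0,
so isolating y',
  dy/dx = -(y + 8)/(x + 2) = (-y - 8)/(x + 2)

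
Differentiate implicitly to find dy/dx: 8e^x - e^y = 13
Differentiate the relation implicitly: treat y = y(x) and apply the chain rule, so every y-derivative picks up a y' = dy/dx factor.

With everything moved to the left-hand side, differentiate term by term:
  d/dx[8e^(x)] = 8e^(x)
  d/dx[-e^(y)] = -y'·e^(y)
  d/dx[-13] = 0

Separating the contributions that come from x directly and those that come through y:
  without y':      8e^(x)
  multiplying y':  -e^(y)

so (8e^(x)) + (-e^(y))·y' = 0, and therefore
  dy/dx = -(8e^(x))/(-e^(y)) = 8e^(x - y)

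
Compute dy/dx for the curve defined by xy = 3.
Differentiate both sides with respect to x, treating y as y(x). By the chain rule, any term containing y contributes a factor of y' = dy/dx when we differentiate it.

Move every term to one side and write the relation as F(x, y) = 0. Term by term,
  d/dx[xy] = x·y' + y
  d/dx[-3] = 0

The pieces without y' make up ∂F/∂x and the coefficient of y' is ∂F/∂y:
  ∂F/∂x = y,
  ∂F/∂y = x.

Since d/dx[F] = ∂F/∂x + (∂F/∂y)·y' = 0, solve for y':
  (∂F/∂y)·y' = -∂F/∂x
  dy/dx = -(∂F/∂x)/(∂F/∂y) = -(y)/(x) = -y/x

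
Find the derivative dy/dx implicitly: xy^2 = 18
Differentiate both sides with respect to x, treating y as y(x). By the chain rule, any term containing y contributes a factor of y' = dy/dx when we differentiate it.

Move every term to one side and write the relation as F(x, y) = 0. Term by term,
  d/dx[xy^2] = 2xy·y' + y^2
  d/dx[-18] = 0

The pieces without y' make up ∂F/∂x and the coefficient of y' is ∂F/∂y:
  ∂F/∂x = y^2,
  ∂F/∂y = 2xy.

Since d/dx[F] = ∂F/∂x + (∂F/∂y)·y' = 0, solve for y':
  (∂F/∂y)·y' = -∂F/∂x
  dy/dx = -(∂F/∂x)/(∂F/∂y) = -(y^2)/(2xy) = -y/(2x)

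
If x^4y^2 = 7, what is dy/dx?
Differentiate both sides with respect to x, treating y as y(x). By the chain rule, any term containing y contributes a factor of y' = dy/dx when we differentiate it.

Move every term to one side and write the relation as F(x, y) = 0. Term by term,
  d/dx[x^4y^2] = 2x^4y·y' + 4x^3y^2
  d/dx[-7] = 0

The pieces without y' make up ∂F/∂x and the coefficient of y' is ∂F/∂y:
  ∂F/∂x = 4x^3y^2,
  ∂F/∂y = 2x^4y.

Since d/dx[F] = ∂F/∂x + (∂F/∂y)·y' = 0, solve for y':
  (∂F/∂y)·y' = -∂F/∂x
  dy/dx = -(∂F/∂x)/(∂F/∂y) = -(4x^3y^2)/(2x^4y) = -2y/x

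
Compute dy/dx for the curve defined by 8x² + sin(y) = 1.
Apply d/dx to both sides, remembering that y depends on x. Each occurrence of y therefore brings in a y' = dy/dx via the chain rule.

With F(x, y) equal to the left-hand side minus the right, differentiate F term by term:
  d/dx[8x^2] = 16x
  d/dx[sin(y)] = y'·cos(y)
  d/dx[-1] = 0
Adding these up, d/dx[F] = 0 becomes
  (16x) + (cos(y))·y' = 0,
so isolating y',
  dy/dx = -(16x)/(cos(y)) = -16x/cos(y)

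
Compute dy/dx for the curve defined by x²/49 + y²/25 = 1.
Differentiate both sides with respect to x, treating y as y(x). By the chain rule, any term containing y contributes a factor of y' = dy/dx when we differentiate it.

Move every term to one side and write the relation as F(x, y) = 0. Term by term,
  d/dx[x^2/49] = 2x/49
  d/dx[y^2/25] = 2y·y'/25
  d/dx[-1] = 0

The pieces without y' make up ∂F/∂x and the coefficient of y' is ∂F/∂y:
  ∂F/∂x = 2x/49,
  ∂F/∂y = 2y/25.

Since d/dx[F] = ∂F/∂x + (∂F/∂y)·y' = 0, solve for y':
  (∂F/∂y)·y' = -∂F/∂x
  dy/dx = -(∂F/∂x)/(∂F/∂y) = -(2x/49)/(2y/25) = -25x/(49y)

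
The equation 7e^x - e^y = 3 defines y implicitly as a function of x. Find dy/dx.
Differentiate both sides with respect to x, treating y as y(x). By the chain rule, any term containing y contributes a factor of y' = dy/dx when we differentiate it.

Move every term to one side and write the relation as F(x, y) = 0. Term by term,
  d/dx[7e^(x)] = 7e^(x)
  d/dx[-e^(y)] = -y'·e^(y)
  d/dx[-3] = 0

The pieces without y' make up ∂F/∂x and the coefficient of y' is ∂F/∂y:
  ∂F/∂x = 7e^(x),
  ∂F/∂y = -e^(y).

Since d/dx[F] = ∂F/∂x + (∂F/∂y)·y' = 0, solve for y':
  (∂F/∂y)·y' = -∂F/∂x
  dy/dx = -(∂F/∂x)/(∂F/∂y) = -(7e^(x))/(-e^(y)) = 7e^(x - y)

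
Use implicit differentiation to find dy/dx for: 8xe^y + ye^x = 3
Differentiate the relation implicitly: treat y = y(x) and apply the chain rule, so every y-derivative picks up a y' = dy/dx factor.

With everything moved to the left-hand side, differentiate term by term:
  d/dx[8x·e^(y)] = 8x·y'·e^(y) + 8e^(y)
  d/dx[y·e^(x)] = y·e^(x) + y'·e^(x)
  d/dx[-3] = 0

Separating the contributions that come from x directly and those that come through y:
  without y':      y·e^(x) + 8e^(y)
  multiplying y':  8x·e^(y) + e^(x)

so (y·e^(x) + 8e^(y)) + (8x·e^(y) + e^(x))·y' = 0, and therefore
  dy/dx = -(y·e^(x) + 8e^(y))/(8x·e^(y) + e^(x)) = (-y·e^(x) - 8e^(y))/(8x·e^(y) + e^(x))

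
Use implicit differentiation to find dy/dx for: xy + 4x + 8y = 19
Take d/dx of both sides. Since y is implicitly a function of x, the chain rule attaches a y' = dy/dx factor whenever we differentiate through y.

Set F(x, y) = (left side) − (right side), so the curve is F = 0. Differentiating each term of F:
  d/dx[xy] = x·y' + y
  d/dx[4x] = 4
  d/dx[8y] = 8·y'
  d/dx[-19] = 0

Collecting, the y'-free part is the partial derivative in x and the y' coefficient is the partial derivative in y:
  ∂F/∂x = y + 4
  ∂F/∂y = x + 8

so d/dx[F(x, y(x))] = ∂F/∂x + (∂F/∂y)·y' = 0. Rearranging,
  dy/dx = -(∂F/∂x)/(∂F/∂y) = -(y + 4)/(x + 8) = (-y - 4)/(x + 8)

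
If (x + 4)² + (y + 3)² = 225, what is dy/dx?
Differentiate both sides with respect to x, treating y as y(x). By the chain rule, any term containing y contributes a factor of y' = dy/dx when we differentiate it.

Move every term to one side and write the relation as F(x, y) = 0. Term by term,
  d/dx[(x + 4)^2] = 2x + 8
  d/dx[(y + 3)^2] = 2·y'(y + 3)
  d/dx[-225] = 0

The pieces without y' make up ∂F/∂x and the coefficient of y' is ∂F/∂y:
  ∂F/∂x = 2x + 8,
  ∂F/∂y = 2y + 6.

Since d/dx[F] = ∂F/∂x + (∂F/∂y)·y' = 0, solve for y':
  (∂F/∂y)·y' = -∂F/∂x
  dy/dx = -(∂F/∂x)/(∂F/∂y) = -(2x + 8)/(2y + 6) = (-x - 4)/(y + 3)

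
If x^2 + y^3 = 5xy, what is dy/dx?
Differentiate the relation implicitly: treat y = y(x) and apply the chain rule, so every y-derivative picks up a y' = dy/dx factor.

With everything moved to the left-hand side, differentiate term by term:
  d/dx[x^2] = 2x
  d/dx[-5xy] = -5x·y' - 5y
  d/dx[y^3] = 3y^2·y'

Separating the contributions that come from x directly and those that come through y:
  without y':      2x - 5y
  multiplying y':  -5x + 3y^2

so (2x - 5y) + (-5x + 3y^2)·y' = 0, and therefore
  dy/dx = -(2x - 5y)/(-5x + 3y^2) = (2x - 5y)/(5x - 3y^2)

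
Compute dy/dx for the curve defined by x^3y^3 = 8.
Take d/dx of both sides. Since y is implicitly a function of x, the chain rule attaches a y' = dy/dx factor whenever we differentiate through y.

Set F(x, y) = (left side) − (right side), so the curve is F = 0. Differentiating each term of F:
  d/dx[x^3y^3] = 3x^3y^2·y' + 3x^2y^3
  d/dx[-8] = 0

Collecting, the y'-free part is the partial derivative in x and the y' coefficient is the partial derivative in y:
  ∂F/∂x = 3x^2y^3
  ∂F/∂y = 3x^3y^2

so d/dx[F(x, y(x))] = ∂F/∂x + (∂F/∂y)·y' = 0. Rearranging,
  dy/dx = -(∂F/∂x)/(∂F/∂y) = -(3x^2y^3)/(3x^3y^2) = -y/x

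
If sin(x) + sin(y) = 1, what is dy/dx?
Apply d/dx to both sides, remembering that y depends on x. Each occurrence of y therefore brings in a y' = dy/dx via the chain rule.

With F(x, y) equal to the left-hand side minus the right, differentiate F term by term:
  d/dx[sin(x)] = cos(x)
  d/dx[sin(y)] = y'·cos(y)
  d/dx[-1] = 0
Adding these up, d/dx[F] = 0 becomes
  (cos(x)) + (cos(y))·y' = 0,
so isolating y',
  dy/dx = -(cos(x))/(cos(y)) = -cos(x)/cos(y)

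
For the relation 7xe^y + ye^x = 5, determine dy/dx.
Differentiate the relation implicitly: treat y = y(x) and apply the chain rule, so every y-derivative picks up a y' = dy/dx factor.

With everything moved to the left-hand side, differentiate term by term:
  d/dx[7x·e^(y)] = 7x·y'·e^(y) + 7e^(y)
  d/dx[y·e^(x)] = y·e^(x) + y'·e^(x)
  d/dx[-5] = 0

Separating the contributions that come from x directly and those that come through y:
  without y':      y·e^(x) + 7e^(y)
  multiplying y':  7x·e^(y) + e^(x)

so (y·e^(x) + 7e^(y)) + (7x·e^(y) + e^(x))·y' = 0, and therefore
  dy/dx = -(y·e^(x) + 7e^(y))/(7x·e^(y) + e^(x)) = (-y·e^(x) - 7e^(y))/(7x·e^(y) + e^(x))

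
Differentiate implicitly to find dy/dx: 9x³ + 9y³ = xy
Differentiate the relation implicitly: treat y = y(x) and apply the chain rule, so every y-derivative picks up a y' = dy/dx factor.

With everything moved to the left-hand side, differentiate term by term:
  d/dx[9x^3] = 27x^2
  d/dx[-xy] = -x·y' - y
  d/dx[9y^3] = 27y^2·y'

Separating the contributions that come from x directly and those that come through y:
  without y':      27x^2 - y
  multiplying y':  -x + 27y^2

so (27x^2 - y) + (-x + 27y^2)·y' = 0, and therefore
  dy/dx = -(27x^2 - y)/(-x + 27y^2) = (27x^2 - y)/(x - 27y^2)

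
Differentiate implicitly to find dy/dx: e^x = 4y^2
Differentiate both sides with respect to x, treating y as y(x). By the chain rule, any term containing y contributes a factor of y' = dy/dx when we differentiate it.

Move every term to one side and write the relation as F(x, y) = 0. Term by term,
  d/dx[-4y^2] = -8y·y'
  d/dx[e^(x)] = e^(x)

The pieces without y' make up ∂F/∂x and the coefficient of y' is ∂F/∂y:
  ∂F/∂x = e^(x),
  ∂F/∂y = -8y.

Since d/dx[F] = ∂F/∂x + (∂F/∂y)·y' = 0, solve for y':
  (∂F/∂y)·y' = -∂F/∂x
  dy/dx = -(∂F/∂x)/(∂F/∂y) = -(e^(x))/(-8y) = e^(x)/(8y)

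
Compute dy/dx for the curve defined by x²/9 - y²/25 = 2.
Differentiate both sides with respect to x, treating y as y(x). By the chain rule, any term containing y contributes a factor of y' = dy/dx when we differentiate it.

Move every term to one side and write the relation as F(x, y) = 0. Term by term,
  d/dx[x^2/9] = 2x/9
  d/dx[-y^2/25] = -2y·y'/25
  d/dx[-2] = 0

The pieces without y' make up ∂F/∂x and the coefficient of y' is ∂F/∂y:
  ∂F/∂x = 2x/9,
  ∂F/∂y = -2y/25.

Since d/dx[F] = ∂F/∂x + (∂F/∂y)·y' = 0, solve for y':
  (∂F/∂y)·y' = -∂F/∂x
  dy/dx = -(∂F/∂x)/(∂F/∂y) = -(2x/9)/(-2y/25) = 25x/(9y)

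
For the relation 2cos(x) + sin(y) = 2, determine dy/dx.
Apply d/dx to both sides, remembering that y depends on x. Each occurrence of y therefore brings in a y' = dy/dx via the chain rule.

With F(x, y) equal to the left-hand side minus the right, differentiate F term by term:
  d/dx[sin(y)] = y'·cos(y)
  d/dx[2cos(x)] = -2sin(x)
  d/dx[-2] = 0
Adding these up, d/dx[F] = 0 becomes
  (-2sin(x)) + (cos(y))·y' = 0,
so isolating y',
  dy/dx = -(-2sin(x))/(cos(y)) = 2sin(x)/cos(y)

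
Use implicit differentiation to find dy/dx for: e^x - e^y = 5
Take d/dx of both sides. Since y is implicitly a function of x, the chain rule attaches a y' = dy/dx factor whenever we differentiate through y.

Set F(x, y) = (left side) − (right side), so the curve is F = 0. Differentiating each term of F:
  d/dx[e^(x)] = e^(x)
  d/dx[-e^(y)] = -y'·e^(y)
  d/dx[-5] = 0

Collecting, the y'-free part is the partial derivative in x and the y' coefficient is the partial derivative in y:
  ∂F/∂x = e^(x)
  ∂F/∂y = -e^(y)

so d/dx[F(x, y(x))] = ∂F/∂x + (∂F/∂y)·y' = 0. Rearranging,
  dy/dx = -(∂F/∂x)/(∂F/∂y) = -(e^(x))/(-e^(y)) = e^(x - y)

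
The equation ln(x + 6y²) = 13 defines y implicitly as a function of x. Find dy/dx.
Take d/dx of both sides. Since y is implicitly a function of x, the chain rule attaches a y' = dy/dx factor whenever we differentiate through y.

Set F(x, y) = (left side) − (right side), so the curve is F = 0. Differentiating each term of F:
  d/dx[ln(x + 6y^2)] = (12y·y' + 1)/(x + 6y^2)
  d/dx[-13] = 0

Collecting, the y'-free part is the partial derivative in x and the y' coefficient is the partial derivative in y:
  ∂F/∂x = 1/(x + 6y^2)
  ∂F/∂y = 12y/(x + 6y^2)

so d/dx[F(x, y(x))] = ∂F/∂x + (∂F/∂y)·y' = 0. Rearranging,
  dy/dx = -(∂F/∂x)/(∂F/∂y) = -(1/(x + 6y^2))/(12y/(x + 6y^2)) = -1/(12y)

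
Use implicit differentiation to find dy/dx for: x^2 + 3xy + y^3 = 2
Apply d/dx to both sides, remembering that y depends on x. Each occurrence of y therefore brings in a y' = dy/dx via the chain rule.

With F(x, y) equal to the left-hand side minus the right, differentiate F term by term:
  d/dx[x^2] = 2x
  d/dx[3xy] = 3x·y' + 3y
  d/dx[y^3] = 3y^2·y'
  d/dx[-2] = 0
Adding these up, d/dx[F] = 0 becomes
  (2x + 3y) + (3x + 3y^2)·y' = 0,
so isolating y',
  dy/dx = -(2x + 3y)/(3x + 3y^2) = (-2x/3 - y)/(x + y^2)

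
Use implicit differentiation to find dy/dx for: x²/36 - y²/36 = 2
Apply d/dx to both sides, remembering that y depends on x. Each occurrence of y therefore brings in a y' = dy/dx via the chain rule.

With F(x, y) equal to the left-hand side minus the right, differentiate F term by term:
  d/dx[x^2/36] = x/18
  d/dx[-y^2/36] = -y·y'/18
  d/dx[-2] = 0
Adding these up, d/dx[F] = 0 becomes
  (x/18) + (-y/18)·y' = 0,
so isolating y',
  dy/dx = -(x/18)/(-y/18) = x/y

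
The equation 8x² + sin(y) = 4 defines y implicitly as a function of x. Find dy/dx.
Apply d/dx to both sides, remembering that y depends on x. Each occurrence of y therefore brings in a y' = dy/dx via the chain rule.

With F(x, y) equal to the left-hand side minus the right, differentiate F term by term:
  d/dx[8x^2] = 16x
  d/dx[sin(y)] = y'·cos(y)
  d/dx[-4] = 0
Adding these up, d/dx[F] = 0 becomes
  (16x) + (cos(y))·y' = 0,
so isolating y',
  dy/dx = -(16x)/(cos(y)) = -16x/cos(y)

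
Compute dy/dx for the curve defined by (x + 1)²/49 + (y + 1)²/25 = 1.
Apply d/dx to both sides, remembering that y depends on x. Each occurrence of y therefore brings in a y' = dy/dx via the chain rule.

With F(x, y) equal to the left-hand side minus the right, differentiate F term by term:
  d/dx[(x + 1)^2/49] = 2x/49 + 2/49
  d/dx[(y + 1)^2/25] = 2·y'(y + 1)/25
  d/dx[-1] = 0
Adding these up, d/dx[F] = 0 becomes
  (2x/49 + 2/49) + (2y/25 + 2/25)·y' = 0,
so isolating y',
  dy/dx = -(2x/49 + 2/49)/(2y/25 + 2/25)
        = -(2(x + 1)/49)/(2(y + 1)/25) = 25(-x - 1)/(49(y + 1))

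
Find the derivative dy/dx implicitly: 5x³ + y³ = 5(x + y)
Differentiate both sides with respect to x, treating y as y(x). By the chain rule, any term containing y contributes a factor of y' = dy/dx when we differentiate it.

Move every term to one side and write the relation as F(x, y) = 0. Term by term,
  d/dx[5x^3] = 15x^2
  d/dx[-5x] = -5
  d/dx[y^3] = 3y^2·y'
  d/dx[-5y] = -5·y'

The pieces without y' make up ∂F/∂x and the coefficient of y' is ∂F/∂y:
  ∂F/∂x = 15x^2 - 5,
  ∂F/∂y = 3y^2 - 5.

Since d/dx[F] = ∂F/∂x + (∂F/∂y)·y' = 0, solve for y':
  (∂F/∂y)·y' = -∂F/∂x
  dy/dx = -(∂F/∂x)/(∂F/∂y) = -(15x^2 - 5)/(3y^2 - 5) = 5(1 - 3x^2)/(3y^2 - 5)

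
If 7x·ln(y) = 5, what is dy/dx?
Take d/dx of both sides. Since y is implicitly a function of x, the chain rule attaches a y' = dy/dx factor whenever we differentiate through y.

Set F(x, y) = (left side) − (right side), so the curve is F = 0. Differentiating each term of F:
  d/dx[7x·ln(y)] = 7x·y'/y + 7ln(y)
  d/dx[-5] = 0

Collecting, the y'-free part is the partial derivative in x and the y' coefficient is the partial derivative in y:
  ∂F/∂x = 7ln(y)
  ∂F/∂y = 7x/y

so d/dx[F(x, y(x))] = ∂F/∂x + (∂F/∂y)·y' = 0. Rearranging,
  dy/dx = -(∂F/∂x)/(∂F/∂y) = -(7ln(y))/(7x/y) = -y·ln(y)/x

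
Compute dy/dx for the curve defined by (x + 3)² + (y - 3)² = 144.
Apply d/dx to both sides, remembering that y depends on x. Each occurrence of y therefore brings in a y' = dy/dx via the chain rule.

With F(x, y) equal to the left-hand side minus the right, differentiate F term by term:
  d/dx[(x + 3)^2] = 2x + 6
  d/dx[(y - 3)^2] = 2·y'(y - 3)
  d/dx[-144] = 0
Adding these up, d/dx[F] = 0 becomes
  (2x + 6) + (2y - 6)·y' = 0,
so isolating y',
  dy/dx = -(2x + 6)/(2y - 6) = (-x - 3)/(y - 3)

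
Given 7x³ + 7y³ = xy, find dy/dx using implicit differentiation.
Differentiate the relation implicitly: treat y = y(x) and apply the chain rule, so every y-derivative picks up a y' = dy/dx factor.

With everything moved to the left-hand side, differentiate term by term:
  d/dx[7x^3] = 21x^2
  d/dx[-xy] = -x·y' - y
  d/dx[7y^3] = 21y^2·y'

Separating the contributions that come from x directly and those that come through y:
  without y':      21x^2 - y
  multiplying y':  -x + 21y^2

so (21x^2 - y) + (-x + 21y^2)·y' = 0, and therefore
  dy/dx = -(21x^2 - y)/(-x + 21y^2) = (21x^2 - y)/(x - 21y^2)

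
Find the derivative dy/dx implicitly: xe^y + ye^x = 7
Differentiate both sides with respect to x, treating y as y(x). By the chain rule, any term containing y contributes a factor of y' = dy/dx when we differentiate it.

Move every term to one side and write the relation as F(x, y) = 0. Term by term,
  d/dx[x·e^(y)] = x·y'·e^(y) + e^(y)
  d/dx[y·e^(x)] = y·e^(x) + y'·e^(x)
  d/dx[-7] = 0

The pieces without y' make up ∂F/∂x and the coefficient of y' is ∂F/∂y:
  ∂F/∂x = y·e^(x) + e^(y),
  ∂F/∂y = x·e^(y) + e^(x).

Since d/dx[F] = ∂F/∂x + (∂F/∂y)·y' = 0, solve for y':
  (∂F/∂y)·y' = -∂F/∂x
  dy/dx = -(∂F/∂x)/(∂F/∂y) = -(y·e^(x) + e^(y))/(x·e^(y) + e^(x)) = (-y·e^(x) - e^(y))/(x·e^(y) + e^(x))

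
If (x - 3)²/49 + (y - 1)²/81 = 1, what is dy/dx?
Take d/dx of both sides. Since y is implicitly a function of x, the chain rule attaches a y' = dy/dx factor whenever we differentiate through y.

Set F(x, y) = (left side) − (right side), so the curve is F = 0. Differentiating each term of F:
  d/dx[(x - 3)^2/49] = 2x/49 - 6/49
  d/dx[(y - 1)^2/81] = 2·y'(y - 1)/81
  d/dx[-1] = 0

Collecting, the y'-free part is the partial derivative in x and the y' coefficient is the partial derivative in y:
  ∂F/∂x = 2x/49 - 6/49
  ∂F/∂y = 2y/81 - 2/81

so d/dx[F(x, y(x))] = ∂F/∂x + (∂F/∂y)·y' = 0. Rearranging,
  dy/dx = -(∂F/∂x)/(∂F/∂y) = -(2x/49 - 6/49)/(2y/81 - 2/81)
        = -(2(x - 3)/49)/(2(y - 1)/81) = 81(3 - x)/(49(y - 1))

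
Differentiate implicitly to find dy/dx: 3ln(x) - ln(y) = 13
Differentiate the relation implicitly: treat y = y(x) and apply the chain rule, so every y-derivative picks up a y' = dy/dx factor.

With everything moved to the left-hand side, differentiate term by term:
  d/dx[3ln(x)] = 3/x
  d/dx[-ln(y)] = -y'/y
  d/dx[-13] = 0

Separating the contributions that come from x directly and those that come through y:
  without y':      3/x
  multiplying y':  -1/y

so (3/x) + (-1/y)·y' = 0, and therefore
  dy/dx = -(3/x)/(-1/y) = 3y/x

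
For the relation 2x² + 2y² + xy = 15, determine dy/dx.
Differentiate both sides with respect to x, treating y as y(x). By the chain rule, any term containing y contributes a factor of y' = dy/dx when we differentiate it.

Move every term to one side and write the relation as F(x, y) = 0. Term by term,
  d/dx[2x^2] = 4x
  d/dx[xy] = x·y' + y
  d/dx[2y^2] = 4y·y'
  d/dx[-15] = 0

The pieces without y' make up ∂F/∂x and the coefficient of y' is ∂F/∂y:
  ∂F/∂x = 4x + y,
  ∂F/∂y = x + 4y.

Since d/dx[F] = ∂F/∂x + (∂F/∂y)·y' = 0, solve for y':
  (∂F/∂y)·y' = -∂F/∂x
  dy/dx = -(∂F/∂x)/(∂F/∂y) = -(4x + y)/(x + 4y) = (-4x - y)/(x + 4y)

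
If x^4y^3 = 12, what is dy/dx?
Differentiate both sides with respect to x, treating y as y(x). By the chain rule, any term containing y contributes a factor of y' = dy/dx when we differentiate it.

Move every term to one side and write the relation as F(x, y) = 0. Term by term,
  d/dx[x^4y^3] = 3x^4y^2·y' + 4x^3y^3
  d/dx[-12] = 0

The pieces without y' make up ∂F/∂x and the coefficient of y' is ∂F/∂y:
  ∂F/∂x = 4x^3y^3,
  ∂F/∂y = 3x^4y^2.

Since d/dx[F] = ∂F/∂x + (∂F/∂y)·y' = 0, solve for y':
  (∂F/∂y)·y' = -∂F/∂x
  dy/dx = -(∂F/∂x)/(∂F/∂y) = -(4x^3y^3)/(3x^4y^2) = -4y/(3x)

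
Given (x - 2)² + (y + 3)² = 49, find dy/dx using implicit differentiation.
Differentiate both sides with respect to x, treating y as y(x). By the chain rule, any term containing y contributes a factor of y' = dy/dx when we differentiate it.

Move every term to one side and write the relation as F(x, y) = 0. Term by term,
  d/dx[(x - 2)^2] = 2x - 4
  d/dx[(y + 3)^2] = 2·y'(y + 3)
  d/dx[-49] = 0

The pieces without y' make up ∂F/∂x and the coefficient of y' is ∂F/∂y:
  ∂F/∂x = 2x - 4,
  ∂F/∂y = 2y + 6.

Since d/dx[F] = ∂F/∂x + (∂F/∂y)·y' = 0, solve for y':
  (∂F/∂y)·y' = -∂F/∂x
  dy/dx = -(∂F/∂x)/(∂F/∂y) = -(2x - 4)/(2y + 6) = (2 - x)/(y + 3)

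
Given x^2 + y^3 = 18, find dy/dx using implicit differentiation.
Apply d/dx to both sides, remembering that y depends on x. Each occurrence of y therefore brings in a y' = dy/dx via the chain rule.

With F(x, y) equal to the left-hand side minus the right, differentiate F term by term:
  d/dx[x^2] = 2x
  d/dx[y^3] = 3y^2·y'
  d/dx[-18] = 0
Adding these up, d/dx[F] = 0 becomes
  (2x) + (3y^2)·y' = 0,
so isolating y',
  dy/dx = -(2x)/(3y^2) = -2x/(3y^2)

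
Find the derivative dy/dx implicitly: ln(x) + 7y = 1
Apply d/dx to both sides, remembering that y depends on x. Each occurrence of y therefore brings in a y' = dy/dx via the chain rule.

With F(x, y) equal to the left-hand side minus the right, differentiate F term by term:
  d/dx[7y] = 7·y'
  d/dx[ln(x)] = 1/x
  d/dx[-1] = 0
Adding these up, d/dx[F] = 0 becomes
  (1/x) + (7)·y' = 0,
so isolating y',
  dy/dx = -(1/x)/(7) = -1/(7x)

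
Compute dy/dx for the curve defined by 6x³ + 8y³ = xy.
Apply d/dx to both sides, remembering that y depends on x. Each occurrence of y therefore brings in a y' = dy/dx via the chain rule.

With F(x, y) equal to the left-hand side minus the right, differentiate F term by term:
  d/dx[6x^3] = 18x^2
  d/dx[-xy] = -x·y' - y
  d/dx[8y^3] = 24y^2·y'
Adding these up, d/dx[F] = 0 becomes
  (18x^2 - y) + (-x + 24y^2)·y' = 0,
so isolating y',
  dy/dx = -(18x^2 - y)/(-x + 24y^2) = (18x^2 - y)/(x - 24y^2)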